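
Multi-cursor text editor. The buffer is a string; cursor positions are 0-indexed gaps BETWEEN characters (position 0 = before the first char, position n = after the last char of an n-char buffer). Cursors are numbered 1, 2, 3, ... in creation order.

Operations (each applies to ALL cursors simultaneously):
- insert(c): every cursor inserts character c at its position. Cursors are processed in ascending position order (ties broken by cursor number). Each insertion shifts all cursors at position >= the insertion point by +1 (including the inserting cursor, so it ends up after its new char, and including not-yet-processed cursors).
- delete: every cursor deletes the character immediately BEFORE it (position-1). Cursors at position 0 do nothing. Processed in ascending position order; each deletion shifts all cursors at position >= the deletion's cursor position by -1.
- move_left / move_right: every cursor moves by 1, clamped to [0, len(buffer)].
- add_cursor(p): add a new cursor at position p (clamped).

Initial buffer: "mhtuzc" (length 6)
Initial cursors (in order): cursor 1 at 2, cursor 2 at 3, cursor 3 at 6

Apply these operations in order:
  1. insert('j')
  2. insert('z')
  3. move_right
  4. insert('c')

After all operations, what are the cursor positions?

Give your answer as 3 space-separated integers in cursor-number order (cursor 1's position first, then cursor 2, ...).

After op 1 (insert('j')): buffer="mhjtjuzcj" (len 9), cursors c1@3 c2@5 c3@9, authorship ..1.2...3
After op 2 (insert('z')): buffer="mhjztjzuzcjz" (len 12), cursors c1@4 c2@7 c3@12, authorship ..11.22...33
After op 3 (move_right): buffer="mhjztjzuzcjz" (len 12), cursors c1@5 c2@8 c3@12, authorship ..11.22...33
After op 4 (insert('c')): buffer="mhjztcjzuczcjzc" (len 15), cursors c1@6 c2@10 c3@15, authorship ..11.122.2..333

Answer: 6 10 15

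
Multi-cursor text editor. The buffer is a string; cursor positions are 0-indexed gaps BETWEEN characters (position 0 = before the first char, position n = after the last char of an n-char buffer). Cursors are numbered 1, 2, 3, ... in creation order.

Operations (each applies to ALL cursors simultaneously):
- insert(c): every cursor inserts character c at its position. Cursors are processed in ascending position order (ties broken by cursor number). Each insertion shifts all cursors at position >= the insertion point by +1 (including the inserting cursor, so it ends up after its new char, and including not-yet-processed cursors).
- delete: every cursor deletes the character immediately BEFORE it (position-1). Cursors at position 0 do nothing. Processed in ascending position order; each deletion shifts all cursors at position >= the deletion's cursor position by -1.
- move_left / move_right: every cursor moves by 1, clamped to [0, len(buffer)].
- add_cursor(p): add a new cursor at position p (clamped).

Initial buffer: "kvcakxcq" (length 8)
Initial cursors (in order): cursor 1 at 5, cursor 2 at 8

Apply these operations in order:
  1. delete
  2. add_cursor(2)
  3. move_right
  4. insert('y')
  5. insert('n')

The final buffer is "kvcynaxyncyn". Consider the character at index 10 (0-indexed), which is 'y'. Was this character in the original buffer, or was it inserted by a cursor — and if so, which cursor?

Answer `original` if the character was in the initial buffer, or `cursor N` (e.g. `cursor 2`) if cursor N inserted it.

Answer: cursor 2

Derivation:
After op 1 (delete): buffer="kvcaxc" (len 6), cursors c1@4 c2@6, authorship ......
After op 2 (add_cursor(2)): buffer="kvcaxc" (len 6), cursors c3@2 c1@4 c2@6, authorship ......
After op 3 (move_right): buffer="kvcaxc" (len 6), cursors c3@3 c1@5 c2@6, authorship ......
After op 4 (insert('y')): buffer="kvcyaxycy" (len 9), cursors c3@4 c1@7 c2@9, authorship ...3..1.2
After op 5 (insert('n')): buffer="kvcynaxyncyn" (len 12), cursors c3@5 c1@9 c2@12, authorship ...33..11.22
Authorship (.=original, N=cursor N): . . . 3 3 . . 1 1 . 2 2
Index 10: author = 2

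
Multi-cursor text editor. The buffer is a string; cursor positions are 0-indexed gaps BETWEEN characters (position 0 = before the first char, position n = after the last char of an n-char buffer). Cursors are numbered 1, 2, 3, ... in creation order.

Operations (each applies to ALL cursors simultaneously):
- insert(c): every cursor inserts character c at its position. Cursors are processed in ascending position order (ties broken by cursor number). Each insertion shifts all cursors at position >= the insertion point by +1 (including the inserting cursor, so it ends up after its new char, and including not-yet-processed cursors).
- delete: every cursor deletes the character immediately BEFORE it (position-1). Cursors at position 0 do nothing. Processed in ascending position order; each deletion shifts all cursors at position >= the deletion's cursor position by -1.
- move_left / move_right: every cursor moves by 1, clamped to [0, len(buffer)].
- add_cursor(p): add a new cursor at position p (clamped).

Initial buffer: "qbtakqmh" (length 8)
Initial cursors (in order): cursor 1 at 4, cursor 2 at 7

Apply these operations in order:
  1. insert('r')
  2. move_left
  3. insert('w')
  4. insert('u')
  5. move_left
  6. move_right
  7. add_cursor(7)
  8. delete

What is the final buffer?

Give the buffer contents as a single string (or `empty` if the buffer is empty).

Answer: qbtawkqmwrh

Derivation:
After op 1 (insert('r')): buffer="qbtarkqmrh" (len 10), cursors c1@5 c2@9, authorship ....1...2.
After op 2 (move_left): buffer="qbtarkqmrh" (len 10), cursors c1@4 c2@8, authorship ....1...2.
After op 3 (insert('w')): buffer="qbtawrkqmwrh" (len 12), cursors c1@5 c2@10, authorship ....11...22.
After op 4 (insert('u')): buffer="qbtawurkqmwurh" (len 14), cursors c1@6 c2@12, authorship ....111...222.
After op 5 (move_left): buffer="qbtawurkqmwurh" (len 14), cursors c1@5 c2@11, authorship ....111...222.
After op 6 (move_right): buffer="qbtawurkqmwurh" (len 14), cursors c1@6 c2@12, authorship ....111...222.
After op 7 (add_cursor(7)): buffer="qbtawurkqmwurh" (len 14), cursors c1@6 c3@7 c2@12, authorship ....111...222.
After op 8 (delete): buffer="qbtawkqmwrh" (len 11), cursors c1@5 c3@5 c2@9, authorship ....1...22.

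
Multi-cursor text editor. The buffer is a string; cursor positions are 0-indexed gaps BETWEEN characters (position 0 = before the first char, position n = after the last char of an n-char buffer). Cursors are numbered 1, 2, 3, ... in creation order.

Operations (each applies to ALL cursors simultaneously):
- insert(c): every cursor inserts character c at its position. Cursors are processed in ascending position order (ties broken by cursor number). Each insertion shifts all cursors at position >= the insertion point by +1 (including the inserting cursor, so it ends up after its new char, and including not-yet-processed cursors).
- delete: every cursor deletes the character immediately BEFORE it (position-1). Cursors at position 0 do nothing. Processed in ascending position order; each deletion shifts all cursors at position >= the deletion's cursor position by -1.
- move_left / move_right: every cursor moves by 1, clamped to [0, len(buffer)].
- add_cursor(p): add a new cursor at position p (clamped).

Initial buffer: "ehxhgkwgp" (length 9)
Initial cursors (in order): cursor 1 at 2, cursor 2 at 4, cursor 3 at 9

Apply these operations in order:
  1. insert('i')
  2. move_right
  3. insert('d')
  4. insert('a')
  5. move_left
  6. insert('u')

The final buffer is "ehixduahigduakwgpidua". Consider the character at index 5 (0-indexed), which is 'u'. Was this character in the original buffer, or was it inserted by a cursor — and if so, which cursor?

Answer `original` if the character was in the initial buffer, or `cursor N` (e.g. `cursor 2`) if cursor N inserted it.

After op 1 (insert('i')): buffer="ehixhigkwgpi" (len 12), cursors c1@3 c2@6 c3@12, authorship ..1..2.....3
After op 2 (move_right): buffer="ehixhigkwgpi" (len 12), cursors c1@4 c2@7 c3@12, authorship ..1..2.....3
After op 3 (insert('d')): buffer="ehixdhigdkwgpid" (len 15), cursors c1@5 c2@9 c3@15, authorship ..1.1.2.2....33
After op 4 (insert('a')): buffer="ehixdahigdakwgpida" (len 18), cursors c1@6 c2@11 c3@18, authorship ..1.11.2.22....333
After op 5 (move_left): buffer="ehixdahigdakwgpida" (len 18), cursors c1@5 c2@10 c3@17, authorship ..1.11.2.22....333
After op 6 (insert('u')): buffer="ehixduahigduakwgpidua" (len 21), cursors c1@6 c2@12 c3@20, authorship ..1.111.2.222....3333
Authorship (.=original, N=cursor N): . . 1 . 1 1 1 . 2 . 2 2 2 . . . . 3 3 3 3
Index 5: author = 1

Answer: cursor 1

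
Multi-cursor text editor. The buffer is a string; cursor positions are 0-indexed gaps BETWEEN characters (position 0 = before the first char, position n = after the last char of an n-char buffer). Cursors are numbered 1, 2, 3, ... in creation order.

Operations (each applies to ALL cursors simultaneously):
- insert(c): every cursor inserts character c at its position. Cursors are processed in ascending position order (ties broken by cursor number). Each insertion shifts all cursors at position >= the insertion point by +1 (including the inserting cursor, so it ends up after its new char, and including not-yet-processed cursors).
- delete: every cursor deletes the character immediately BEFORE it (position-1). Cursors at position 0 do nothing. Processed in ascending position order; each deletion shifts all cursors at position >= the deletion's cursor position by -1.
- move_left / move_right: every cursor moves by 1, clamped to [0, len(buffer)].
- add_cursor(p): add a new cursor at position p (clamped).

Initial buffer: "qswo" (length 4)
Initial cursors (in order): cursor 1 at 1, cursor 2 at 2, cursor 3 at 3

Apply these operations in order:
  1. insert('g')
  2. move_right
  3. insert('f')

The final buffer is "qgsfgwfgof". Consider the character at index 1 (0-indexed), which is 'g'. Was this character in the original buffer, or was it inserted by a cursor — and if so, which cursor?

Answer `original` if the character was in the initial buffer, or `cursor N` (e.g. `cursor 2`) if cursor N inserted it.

Answer: cursor 1

Derivation:
After op 1 (insert('g')): buffer="qgsgwgo" (len 7), cursors c1@2 c2@4 c3@6, authorship .1.2.3.
After op 2 (move_right): buffer="qgsgwgo" (len 7), cursors c1@3 c2@5 c3@7, authorship .1.2.3.
After op 3 (insert('f')): buffer="qgsfgwfgof" (len 10), cursors c1@4 c2@7 c3@10, authorship .1.12.23.3
Authorship (.=original, N=cursor N): . 1 . 1 2 . 2 3 . 3
Index 1: author = 1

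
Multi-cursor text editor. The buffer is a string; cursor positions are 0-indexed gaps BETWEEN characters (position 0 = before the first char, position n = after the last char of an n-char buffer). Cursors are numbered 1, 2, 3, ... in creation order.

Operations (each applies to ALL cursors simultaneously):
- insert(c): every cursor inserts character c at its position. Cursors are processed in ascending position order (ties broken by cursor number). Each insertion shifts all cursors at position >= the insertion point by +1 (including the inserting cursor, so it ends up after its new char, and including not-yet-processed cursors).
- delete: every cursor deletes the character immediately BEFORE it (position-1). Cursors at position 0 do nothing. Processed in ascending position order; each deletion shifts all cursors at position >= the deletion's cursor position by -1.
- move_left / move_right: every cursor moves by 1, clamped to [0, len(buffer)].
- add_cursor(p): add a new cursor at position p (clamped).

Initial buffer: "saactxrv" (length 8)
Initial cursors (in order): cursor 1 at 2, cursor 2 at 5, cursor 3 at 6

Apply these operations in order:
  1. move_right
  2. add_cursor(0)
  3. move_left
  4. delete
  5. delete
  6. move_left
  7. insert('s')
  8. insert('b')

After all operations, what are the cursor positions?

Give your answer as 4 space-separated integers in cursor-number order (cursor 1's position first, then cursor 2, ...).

Answer: 8 8 8 8

Derivation:
After op 1 (move_right): buffer="saactxrv" (len 8), cursors c1@3 c2@6 c3@7, authorship ........
After op 2 (add_cursor(0)): buffer="saactxrv" (len 8), cursors c4@0 c1@3 c2@6 c3@7, authorship ........
After op 3 (move_left): buffer="saactxrv" (len 8), cursors c4@0 c1@2 c2@5 c3@6, authorship ........
After op 4 (delete): buffer="sacrv" (len 5), cursors c4@0 c1@1 c2@3 c3@3, authorship .....
After op 5 (delete): buffer="rv" (len 2), cursors c1@0 c2@0 c3@0 c4@0, authorship ..
After op 6 (move_left): buffer="rv" (len 2), cursors c1@0 c2@0 c3@0 c4@0, authorship ..
After op 7 (insert('s')): buffer="ssssrv" (len 6), cursors c1@4 c2@4 c3@4 c4@4, authorship 1234..
After op 8 (insert('b')): buffer="ssssbbbbrv" (len 10), cursors c1@8 c2@8 c3@8 c4@8, authorship 12341234..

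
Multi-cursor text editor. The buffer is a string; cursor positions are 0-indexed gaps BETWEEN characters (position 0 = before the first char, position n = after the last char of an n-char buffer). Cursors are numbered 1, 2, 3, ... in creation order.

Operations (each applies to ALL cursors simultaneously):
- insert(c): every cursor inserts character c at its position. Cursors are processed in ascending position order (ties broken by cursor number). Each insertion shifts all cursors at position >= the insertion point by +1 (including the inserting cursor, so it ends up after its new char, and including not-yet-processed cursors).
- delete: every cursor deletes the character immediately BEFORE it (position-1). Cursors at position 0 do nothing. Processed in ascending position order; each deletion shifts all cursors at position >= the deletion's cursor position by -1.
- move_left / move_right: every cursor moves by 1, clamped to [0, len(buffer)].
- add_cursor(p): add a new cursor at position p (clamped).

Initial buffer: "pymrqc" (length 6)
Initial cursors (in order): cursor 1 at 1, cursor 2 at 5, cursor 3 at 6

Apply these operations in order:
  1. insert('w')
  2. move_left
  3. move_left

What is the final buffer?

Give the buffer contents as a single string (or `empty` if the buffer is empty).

Answer: pwymrqwcw

Derivation:
After op 1 (insert('w')): buffer="pwymrqwcw" (len 9), cursors c1@2 c2@7 c3@9, authorship .1....2.3
After op 2 (move_left): buffer="pwymrqwcw" (len 9), cursors c1@1 c2@6 c3@8, authorship .1....2.3
After op 3 (move_left): buffer="pwymrqwcw" (len 9), cursors c1@0 c2@5 c3@7, authorship .1....2.3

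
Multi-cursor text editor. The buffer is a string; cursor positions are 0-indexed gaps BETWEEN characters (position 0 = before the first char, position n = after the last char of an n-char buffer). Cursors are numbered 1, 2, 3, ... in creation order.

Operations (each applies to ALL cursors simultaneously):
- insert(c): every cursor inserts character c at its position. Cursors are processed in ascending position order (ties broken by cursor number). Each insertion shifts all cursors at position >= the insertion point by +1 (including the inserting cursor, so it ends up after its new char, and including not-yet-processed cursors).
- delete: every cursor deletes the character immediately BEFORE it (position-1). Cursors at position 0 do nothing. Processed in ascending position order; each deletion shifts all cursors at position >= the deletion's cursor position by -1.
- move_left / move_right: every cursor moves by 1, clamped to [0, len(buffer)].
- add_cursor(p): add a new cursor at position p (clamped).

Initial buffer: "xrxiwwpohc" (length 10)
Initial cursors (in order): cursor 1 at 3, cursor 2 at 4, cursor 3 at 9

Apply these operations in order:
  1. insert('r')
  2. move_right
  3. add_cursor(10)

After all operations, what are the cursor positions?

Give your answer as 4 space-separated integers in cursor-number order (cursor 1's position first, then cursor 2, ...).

After op 1 (insert('r')): buffer="xrxrirwwpohrc" (len 13), cursors c1@4 c2@6 c3@12, authorship ...1.2.....3.
After op 2 (move_right): buffer="xrxrirwwpohrc" (len 13), cursors c1@5 c2@7 c3@13, authorship ...1.2.....3.
After op 3 (add_cursor(10)): buffer="xrxrirwwpohrc" (len 13), cursors c1@5 c2@7 c4@10 c3@13, authorship ...1.2.....3.

Answer: 5 7 13 10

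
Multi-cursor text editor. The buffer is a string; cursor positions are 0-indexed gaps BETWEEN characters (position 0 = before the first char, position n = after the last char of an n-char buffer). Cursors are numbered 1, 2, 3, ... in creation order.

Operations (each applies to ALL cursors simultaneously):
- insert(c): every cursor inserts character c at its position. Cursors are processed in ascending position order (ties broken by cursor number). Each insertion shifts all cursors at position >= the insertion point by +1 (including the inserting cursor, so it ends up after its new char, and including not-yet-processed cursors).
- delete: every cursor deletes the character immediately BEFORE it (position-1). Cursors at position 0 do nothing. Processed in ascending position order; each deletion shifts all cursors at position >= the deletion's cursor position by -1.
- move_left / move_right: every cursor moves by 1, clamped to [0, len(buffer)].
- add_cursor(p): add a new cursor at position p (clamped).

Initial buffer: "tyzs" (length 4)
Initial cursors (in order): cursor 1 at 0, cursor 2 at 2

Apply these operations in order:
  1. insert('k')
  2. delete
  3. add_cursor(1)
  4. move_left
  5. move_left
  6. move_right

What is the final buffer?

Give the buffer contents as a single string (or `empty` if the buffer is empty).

Answer: tyzs

Derivation:
After op 1 (insert('k')): buffer="ktykzs" (len 6), cursors c1@1 c2@4, authorship 1..2..
After op 2 (delete): buffer="tyzs" (len 4), cursors c1@0 c2@2, authorship ....
After op 3 (add_cursor(1)): buffer="tyzs" (len 4), cursors c1@0 c3@1 c2@2, authorship ....
After op 4 (move_left): buffer="tyzs" (len 4), cursors c1@0 c3@0 c2@1, authorship ....
After op 5 (move_left): buffer="tyzs" (len 4), cursors c1@0 c2@0 c3@0, authorship ....
After op 6 (move_right): buffer="tyzs" (len 4), cursors c1@1 c2@1 c3@1, authorship ....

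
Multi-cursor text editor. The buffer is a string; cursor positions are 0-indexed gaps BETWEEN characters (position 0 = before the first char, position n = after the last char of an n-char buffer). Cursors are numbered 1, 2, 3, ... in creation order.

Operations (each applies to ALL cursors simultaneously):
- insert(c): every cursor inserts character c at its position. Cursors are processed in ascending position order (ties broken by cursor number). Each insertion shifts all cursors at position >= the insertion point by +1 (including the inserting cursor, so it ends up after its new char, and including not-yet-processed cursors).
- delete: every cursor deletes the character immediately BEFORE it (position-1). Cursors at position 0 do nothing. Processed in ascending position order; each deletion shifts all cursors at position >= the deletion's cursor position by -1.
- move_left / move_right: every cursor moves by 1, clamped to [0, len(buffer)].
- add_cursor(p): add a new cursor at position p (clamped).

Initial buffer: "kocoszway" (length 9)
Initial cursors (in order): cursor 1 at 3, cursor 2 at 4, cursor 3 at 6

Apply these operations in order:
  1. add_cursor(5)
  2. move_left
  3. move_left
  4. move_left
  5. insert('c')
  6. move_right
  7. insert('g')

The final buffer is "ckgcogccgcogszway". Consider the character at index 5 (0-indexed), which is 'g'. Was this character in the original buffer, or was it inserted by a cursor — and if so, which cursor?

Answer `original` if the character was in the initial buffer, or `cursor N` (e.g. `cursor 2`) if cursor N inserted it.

After op 1 (add_cursor(5)): buffer="kocoszway" (len 9), cursors c1@3 c2@4 c4@5 c3@6, authorship .........
After op 2 (move_left): buffer="kocoszway" (len 9), cursors c1@2 c2@3 c4@4 c3@5, authorship .........
After op 3 (move_left): buffer="kocoszway" (len 9), cursors c1@1 c2@2 c4@3 c3@4, authorship .........
After op 4 (move_left): buffer="kocoszway" (len 9), cursors c1@0 c2@1 c4@2 c3@3, authorship .........
After op 5 (insert('c')): buffer="ckcocccoszway" (len 13), cursors c1@1 c2@3 c4@5 c3@7, authorship 1.2.4.3......
After op 6 (move_right): buffer="ckcocccoszway" (len 13), cursors c1@2 c2@4 c4@6 c3@8, authorship 1.2.4.3......
After op 7 (insert('g')): buffer="ckgcogccgcogszway" (len 17), cursors c1@3 c2@6 c4@9 c3@12, authorship 1.12.24.43.3.....
Authorship (.=original, N=cursor N): 1 . 1 2 . 2 4 . 4 3 . 3 . . . . .
Index 5: author = 2

Answer: cursor 2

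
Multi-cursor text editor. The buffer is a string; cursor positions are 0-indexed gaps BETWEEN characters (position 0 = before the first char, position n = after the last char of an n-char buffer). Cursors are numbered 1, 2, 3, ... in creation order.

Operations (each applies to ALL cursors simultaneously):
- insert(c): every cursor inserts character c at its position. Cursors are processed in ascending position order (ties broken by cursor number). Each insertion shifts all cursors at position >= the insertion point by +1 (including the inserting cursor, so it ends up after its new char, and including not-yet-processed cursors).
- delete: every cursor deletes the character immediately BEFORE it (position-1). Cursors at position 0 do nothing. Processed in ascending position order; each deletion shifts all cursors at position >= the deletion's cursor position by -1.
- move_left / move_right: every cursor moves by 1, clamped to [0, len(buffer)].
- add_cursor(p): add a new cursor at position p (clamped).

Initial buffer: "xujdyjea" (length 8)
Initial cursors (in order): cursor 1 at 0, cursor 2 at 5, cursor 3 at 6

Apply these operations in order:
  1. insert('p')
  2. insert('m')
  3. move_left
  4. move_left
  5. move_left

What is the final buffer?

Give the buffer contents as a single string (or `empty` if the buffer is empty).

After op 1 (insert('p')): buffer="pxujdypjpea" (len 11), cursors c1@1 c2@7 c3@9, authorship 1.....2.3..
After op 2 (insert('m')): buffer="pmxujdypmjpmea" (len 14), cursors c1@2 c2@9 c3@12, authorship 11.....22.33..
After op 3 (move_left): buffer="pmxujdypmjpmea" (len 14), cursors c1@1 c2@8 c3@11, authorship 11.....22.33..
After op 4 (move_left): buffer="pmxujdypmjpmea" (len 14), cursors c1@0 c2@7 c3@10, authorship 11.....22.33..
After op 5 (move_left): buffer="pmxujdypmjpmea" (len 14), cursors c1@0 c2@6 c3@9, authorship 11.....22.33..

Answer: pmxujdypmjpmea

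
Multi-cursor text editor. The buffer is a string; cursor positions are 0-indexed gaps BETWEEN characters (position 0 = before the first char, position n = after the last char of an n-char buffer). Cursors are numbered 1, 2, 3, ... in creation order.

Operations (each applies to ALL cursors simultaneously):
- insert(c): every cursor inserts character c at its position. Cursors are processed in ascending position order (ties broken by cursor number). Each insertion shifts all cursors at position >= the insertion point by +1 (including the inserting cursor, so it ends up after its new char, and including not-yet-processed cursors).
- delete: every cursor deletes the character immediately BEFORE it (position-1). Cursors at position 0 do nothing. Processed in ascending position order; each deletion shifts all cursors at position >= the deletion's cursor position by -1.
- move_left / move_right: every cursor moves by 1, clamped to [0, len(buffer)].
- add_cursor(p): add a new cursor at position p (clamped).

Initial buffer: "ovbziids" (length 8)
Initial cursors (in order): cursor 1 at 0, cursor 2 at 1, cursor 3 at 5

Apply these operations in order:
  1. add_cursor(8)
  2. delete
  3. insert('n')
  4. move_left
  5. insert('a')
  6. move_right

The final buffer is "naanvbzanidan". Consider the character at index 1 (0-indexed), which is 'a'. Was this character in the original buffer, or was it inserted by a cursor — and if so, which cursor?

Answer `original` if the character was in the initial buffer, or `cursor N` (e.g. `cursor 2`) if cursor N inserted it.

Answer: cursor 1

Derivation:
After op 1 (add_cursor(8)): buffer="ovbziids" (len 8), cursors c1@0 c2@1 c3@5 c4@8, authorship ........
After op 2 (delete): buffer="vbzid" (len 5), cursors c1@0 c2@0 c3@3 c4@5, authorship .....
After op 3 (insert('n')): buffer="nnvbznidn" (len 9), cursors c1@2 c2@2 c3@6 c4@9, authorship 12...3..4
After op 4 (move_left): buffer="nnvbznidn" (len 9), cursors c1@1 c2@1 c3@5 c4@8, authorship 12...3..4
After op 5 (insert('a')): buffer="naanvbzanidan" (len 13), cursors c1@3 c2@3 c3@8 c4@12, authorship 1122...33..44
After op 6 (move_right): buffer="naanvbzanidan" (len 13), cursors c1@4 c2@4 c3@9 c4@13, authorship 1122...33..44
Authorship (.=original, N=cursor N): 1 1 2 2 . . . 3 3 . . 4 4
Index 1: author = 1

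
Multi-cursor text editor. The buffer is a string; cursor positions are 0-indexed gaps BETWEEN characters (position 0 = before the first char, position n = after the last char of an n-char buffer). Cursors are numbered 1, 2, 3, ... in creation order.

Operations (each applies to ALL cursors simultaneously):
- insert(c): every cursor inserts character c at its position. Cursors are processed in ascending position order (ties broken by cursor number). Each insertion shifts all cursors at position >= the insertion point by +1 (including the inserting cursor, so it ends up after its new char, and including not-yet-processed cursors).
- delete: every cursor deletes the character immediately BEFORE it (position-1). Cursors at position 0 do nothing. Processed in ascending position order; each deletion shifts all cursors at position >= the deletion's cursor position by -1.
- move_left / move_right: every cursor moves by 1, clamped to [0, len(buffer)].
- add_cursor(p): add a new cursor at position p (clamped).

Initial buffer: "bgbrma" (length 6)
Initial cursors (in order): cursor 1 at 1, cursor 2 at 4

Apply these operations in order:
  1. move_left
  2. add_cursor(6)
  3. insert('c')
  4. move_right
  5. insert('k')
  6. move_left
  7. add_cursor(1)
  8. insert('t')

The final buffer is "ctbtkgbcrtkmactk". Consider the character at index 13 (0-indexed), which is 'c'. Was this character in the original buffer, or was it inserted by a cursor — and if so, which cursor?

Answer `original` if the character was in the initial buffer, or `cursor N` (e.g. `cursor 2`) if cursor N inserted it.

After op 1 (move_left): buffer="bgbrma" (len 6), cursors c1@0 c2@3, authorship ......
After op 2 (add_cursor(6)): buffer="bgbrma" (len 6), cursors c1@0 c2@3 c3@6, authorship ......
After op 3 (insert('c')): buffer="cbgbcrmac" (len 9), cursors c1@1 c2@5 c3@9, authorship 1...2...3
After op 4 (move_right): buffer="cbgbcrmac" (len 9), cursors c1@2 c2@6 c3@9, authorship 1...2...3
After op 5 (insert('k')): buffer="cbkgbcrkmack" (len 12), cursors c1@3 c2@8 c3@12, authorship 1.1..2.2..33
After op 6 (move_left): buffer="cbkgbcrkmack" (len 12), cursors c1@2 c2@7 c3@11, authorship 1.1..2.2..33
After op 7 (add_cursor(1)): buffer="cbkgbcrkmack" (len 12), cursors c4@1 c1@2 c2@7 c3@11, authorship 1.1..2.2..33
After op 8 (insert('t')): buffer="ctbtkgbcrtkmactk" (len 16), cursors c4@2 c1@4 c2@10 c3@15, authorship 14.11..2.22..333
Authorship (.=original, N=cursor N): 1 4 . 1 1 . . 2 . 2 2 . . 3 3 3
Index 13: author = 3

Answer: cursor 3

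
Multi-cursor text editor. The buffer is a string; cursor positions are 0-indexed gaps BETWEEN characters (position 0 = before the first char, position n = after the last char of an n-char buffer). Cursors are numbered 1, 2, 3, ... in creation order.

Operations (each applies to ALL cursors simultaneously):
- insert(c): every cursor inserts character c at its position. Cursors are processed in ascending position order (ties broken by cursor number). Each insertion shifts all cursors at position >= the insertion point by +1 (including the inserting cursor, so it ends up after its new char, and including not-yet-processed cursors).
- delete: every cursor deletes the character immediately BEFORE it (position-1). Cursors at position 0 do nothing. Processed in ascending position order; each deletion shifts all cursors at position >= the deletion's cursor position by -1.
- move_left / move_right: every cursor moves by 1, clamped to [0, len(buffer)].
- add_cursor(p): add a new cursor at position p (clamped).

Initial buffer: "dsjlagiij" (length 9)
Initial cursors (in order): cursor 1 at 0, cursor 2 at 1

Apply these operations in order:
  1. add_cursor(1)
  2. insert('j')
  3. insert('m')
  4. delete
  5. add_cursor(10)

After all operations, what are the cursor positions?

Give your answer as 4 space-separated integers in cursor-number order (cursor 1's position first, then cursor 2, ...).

After op 1 (add_cursor(1)): buffer="dsjlagiij" (len 9), cursors c1@0 c2@1 c3@1, authorship .........
After op 2 (insert('j')): buffer="jdjjsjlagiij" (len 12), cursors c1@1 c2@4 c3@4, authorship 1.23........
After op 3 (insert('m')): buffer="jmdjjmmsjlagiij" (len 15), cursors c1@2 c2@7 c3@7, authorship 11.2323........
After op 4 (delete): buffer="jdjjsjlagiij" (len 12), cursors c1@1 c2@4 c3@4, authorship 1.23........
After op 5 (add_cursor(10)): buffer="jdjjsjlagiij" (len 12), cursors c1@1 c2@4 c3@4 c4@10, authorship 1.23........

Answer: 1 4 4 10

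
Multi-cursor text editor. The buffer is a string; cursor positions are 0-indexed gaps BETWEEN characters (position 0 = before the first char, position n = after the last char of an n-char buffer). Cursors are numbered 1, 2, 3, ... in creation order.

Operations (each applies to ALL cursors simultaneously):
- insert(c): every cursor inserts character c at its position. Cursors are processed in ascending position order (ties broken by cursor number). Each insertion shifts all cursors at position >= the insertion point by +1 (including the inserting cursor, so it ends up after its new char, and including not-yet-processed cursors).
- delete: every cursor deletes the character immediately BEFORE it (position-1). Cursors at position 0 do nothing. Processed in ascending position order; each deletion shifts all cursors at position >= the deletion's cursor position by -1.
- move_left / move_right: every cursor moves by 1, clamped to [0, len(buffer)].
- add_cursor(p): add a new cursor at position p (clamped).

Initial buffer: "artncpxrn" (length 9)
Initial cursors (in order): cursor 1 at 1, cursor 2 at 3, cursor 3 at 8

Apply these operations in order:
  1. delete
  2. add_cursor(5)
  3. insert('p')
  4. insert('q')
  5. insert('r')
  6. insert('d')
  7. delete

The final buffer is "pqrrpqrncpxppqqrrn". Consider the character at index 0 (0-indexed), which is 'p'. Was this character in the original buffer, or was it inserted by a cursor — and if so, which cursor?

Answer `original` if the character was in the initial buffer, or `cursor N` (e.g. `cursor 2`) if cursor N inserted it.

Answer: cursor 1

Derivation:
After op 1 (delete): buffer="rncpxn" (len 6), cursors c1@0 c2@1 c3@5, authorship ......
After op 2 (add_cursor(5)): buffer="rncpxn" (len 6), cursors c1@0 c2@1 c3@5 c4@5, authorship ......
After op 3 (insert('p')): buffer="prpncpxppn" (len 10), cursors c1@1 c2@3 c3@9 c4@9, authorship 1.2....34.
After op 4 (insert('q')): buffer="pqrpqncpxppqqn" (len 14), cursors c1@2 c2@5 c3@13 c4@13, authorship 11.22....3434.
After op 5 (insert('r')): buffer="pqrrpqrncpxppqqrrn" (len 18), cursors c1@3 c2@7 c3@17 c4@17, authorship 111.222....343434.
After op 6 (insert('d')): buffer="pqrdrpqrdncpxppqqrrddn" (len 22), cursors c1@4 c2@9 c3@21 c4@21, authorship 1111.2222....34343434.
After op 7 (delete): buffer="pqrrpqrncpxppqqrrn" (len 18), cursors c1@3 c2@7 c3@17 c4@17, authorship 111.222....343434.
Authorship (.=original, N=cursor N): 1 1 1 . 2 2 2 . . . . 3 4 3 4 3 4 .
Index 0: author = 1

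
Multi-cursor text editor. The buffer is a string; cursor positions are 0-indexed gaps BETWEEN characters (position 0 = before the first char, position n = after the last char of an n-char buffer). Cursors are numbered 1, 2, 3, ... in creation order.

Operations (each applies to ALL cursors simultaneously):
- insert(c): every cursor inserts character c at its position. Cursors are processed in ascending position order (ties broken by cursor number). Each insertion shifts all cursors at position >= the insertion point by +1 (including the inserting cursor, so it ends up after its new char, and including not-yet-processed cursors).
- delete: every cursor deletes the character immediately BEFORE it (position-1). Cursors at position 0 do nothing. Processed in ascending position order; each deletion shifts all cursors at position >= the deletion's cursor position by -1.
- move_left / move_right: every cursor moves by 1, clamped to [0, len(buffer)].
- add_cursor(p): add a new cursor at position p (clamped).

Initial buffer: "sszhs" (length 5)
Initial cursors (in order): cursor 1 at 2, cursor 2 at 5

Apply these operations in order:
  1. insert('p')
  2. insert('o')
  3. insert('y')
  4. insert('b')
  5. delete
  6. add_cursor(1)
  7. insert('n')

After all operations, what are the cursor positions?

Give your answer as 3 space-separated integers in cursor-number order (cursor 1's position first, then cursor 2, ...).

Answer: 7 14 2

Derivation:
After op 1 (insert('p')): buffer="sspzhsp" (len 7), cursors c1@3 c2@7, authorship ..1...2
After op 2 (insert('o')): buffer="sspozhspo" (len 9), cursors c1@4 c2@9, authorship ..11...22
After op 3 (insert('y')): buffer="sspoyzhspoy" (len 11), cursors c1@5 c2@11, authorship ..111...222
After op 4 (insert('b')): buffer="sspoybzhspoyb" (len 13), cursors c1@6 c2@13, authorship ..1111...2222
After op 5 (delete): buffer="sspoyzhspoy" (len 11), cursors c1@5 c2@11, authorship ..111...222
After op 6 (add_cursor(1)): buffer="sspoyzhspoy" (len 11), cursors c3@1 c1@5 c2@11, authorship ..111...222
After op 7 (insert('n')): buffer="snspoynzhspoyn" (len 14), cursors c3@2 c1@7 c2@14, authorship .3.1111...2222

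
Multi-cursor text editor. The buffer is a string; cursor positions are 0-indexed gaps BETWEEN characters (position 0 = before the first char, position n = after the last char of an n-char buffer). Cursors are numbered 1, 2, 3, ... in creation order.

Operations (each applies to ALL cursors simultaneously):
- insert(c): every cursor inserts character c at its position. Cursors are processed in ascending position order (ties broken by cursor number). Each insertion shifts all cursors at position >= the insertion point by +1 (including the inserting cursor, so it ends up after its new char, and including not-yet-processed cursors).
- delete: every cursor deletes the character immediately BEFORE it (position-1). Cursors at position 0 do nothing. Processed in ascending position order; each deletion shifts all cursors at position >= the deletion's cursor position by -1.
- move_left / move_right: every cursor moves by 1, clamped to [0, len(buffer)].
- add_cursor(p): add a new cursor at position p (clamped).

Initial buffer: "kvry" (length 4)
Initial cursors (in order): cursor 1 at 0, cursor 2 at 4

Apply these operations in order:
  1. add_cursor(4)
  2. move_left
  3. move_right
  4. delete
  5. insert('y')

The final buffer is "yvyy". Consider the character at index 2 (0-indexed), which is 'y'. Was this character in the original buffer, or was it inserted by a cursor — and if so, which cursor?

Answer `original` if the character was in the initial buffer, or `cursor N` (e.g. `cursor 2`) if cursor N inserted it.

Answer: cursor 2

Derivation:
After op 1 (add_cursor(4)): buffer="kvry" (len 4), cursors c1@0 c2@4 c3@4, authorship ....
After op 2 (move_left): buffer="kvry" (len 4), cursors c1@0 c2@3 c3@3, authorship ....
After op 3 (move_right): buffer="kvry" (len 4), cursors c1@1 c2@4 c3@4, authorship ....
After op 4 (delete): buffer="v" (len 1), cursors c1@0 c2@1 c3@1, authorship .
After op 5 (insert('y')): buffer="yvyy" (len 4), cursors c1@1 c2@4 c3@4, authorship 1.23
Authorship (.=original, N=cursor N): 1 . 2 3
Index 2: author = 2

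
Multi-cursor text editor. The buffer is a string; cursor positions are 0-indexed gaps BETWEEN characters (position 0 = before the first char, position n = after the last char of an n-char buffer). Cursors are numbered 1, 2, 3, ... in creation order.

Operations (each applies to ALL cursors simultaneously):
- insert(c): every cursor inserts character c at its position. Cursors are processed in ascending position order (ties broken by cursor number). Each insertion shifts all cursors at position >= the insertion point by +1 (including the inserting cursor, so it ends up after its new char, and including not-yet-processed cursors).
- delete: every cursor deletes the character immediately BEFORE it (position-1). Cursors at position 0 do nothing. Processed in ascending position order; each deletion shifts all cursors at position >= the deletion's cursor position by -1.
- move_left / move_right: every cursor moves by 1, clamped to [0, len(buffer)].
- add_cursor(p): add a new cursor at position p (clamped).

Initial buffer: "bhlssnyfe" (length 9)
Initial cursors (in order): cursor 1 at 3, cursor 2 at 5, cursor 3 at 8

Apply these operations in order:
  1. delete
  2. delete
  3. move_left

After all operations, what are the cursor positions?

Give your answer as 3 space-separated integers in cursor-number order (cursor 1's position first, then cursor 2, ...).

Answer: 0 0 1

Derivation:
After op 1 (delete): buffer="bhsnye" (len 6), cursors c1@2 c2@3 c3@5, authorship ......
After op 2 (delete): buffer="bne" (len 3), cursors c1@1 c2@1 c3@2, authorship ...
After op 3 (move_left): buffer="bne" (len 3), cursors c1@0 c2@0 c3@1, authorship ...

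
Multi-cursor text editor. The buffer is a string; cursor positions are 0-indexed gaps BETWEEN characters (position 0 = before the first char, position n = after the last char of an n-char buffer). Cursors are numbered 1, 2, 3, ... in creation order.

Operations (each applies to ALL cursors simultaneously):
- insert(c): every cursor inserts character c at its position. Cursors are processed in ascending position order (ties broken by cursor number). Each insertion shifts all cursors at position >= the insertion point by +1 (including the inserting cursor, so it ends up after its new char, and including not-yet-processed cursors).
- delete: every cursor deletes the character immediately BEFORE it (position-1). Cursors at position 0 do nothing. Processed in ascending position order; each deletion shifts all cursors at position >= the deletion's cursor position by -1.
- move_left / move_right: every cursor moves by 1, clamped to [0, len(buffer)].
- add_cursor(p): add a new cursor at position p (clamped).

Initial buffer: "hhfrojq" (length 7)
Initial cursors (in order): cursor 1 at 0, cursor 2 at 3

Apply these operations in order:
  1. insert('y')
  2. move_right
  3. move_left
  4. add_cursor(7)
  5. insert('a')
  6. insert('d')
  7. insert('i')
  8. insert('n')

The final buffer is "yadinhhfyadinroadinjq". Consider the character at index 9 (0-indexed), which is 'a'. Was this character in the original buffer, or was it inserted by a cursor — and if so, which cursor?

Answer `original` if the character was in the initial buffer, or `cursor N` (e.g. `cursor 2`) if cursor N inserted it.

Answer: cursor 2

Derivation:
After op 1 (insert('y')): buffer="yhhfyrojq" (len 9), cursors c1@1 c2@5, authorship 1...2....
After op 2 (move_right): buffer="yhhfyrojq" (len 9), cursors c1@2 c2@6, authorship 1...2....
After op 3 (move_left): buffer="yhhfyrojq" (len 9), cursors c1@1 c2@5, authorship 1...2....
After op 4 (add_cursor(7)): buffer="yhhfyrojq" (len 9), cursors c1@1 c2@5 c3@7, authorship 1...2....
After op 5 (insert('a')): buffer="yahhfyaroajq" (len 12), cursors c1@2 c2@7 c3@10, authorship 11...22..3..
After op 6 (insert('d')): buffer="yadhhfyadroadjq" (len 15), cursors c1@3 c2@9 c3@13, authorship 111...222..33..
After op 7 (insert('i')): buffer="yadihhfyadiroadijq" (len 18), cursors c1@4 c2@11 c3@16, authorship 1111...2222..333..
After op 8 (insert('n')): buffer="yadinhhfyadinroadinjq" (len 21), cursors c1@5 c2@13 c3@19, authorship 11111...22222..3333..
Authorship (.=original, N=cursor N): 1 1 1 1 1 . . . 2 2 2 2 2 . . 3 3 3 3 . .
Index 9: author = 2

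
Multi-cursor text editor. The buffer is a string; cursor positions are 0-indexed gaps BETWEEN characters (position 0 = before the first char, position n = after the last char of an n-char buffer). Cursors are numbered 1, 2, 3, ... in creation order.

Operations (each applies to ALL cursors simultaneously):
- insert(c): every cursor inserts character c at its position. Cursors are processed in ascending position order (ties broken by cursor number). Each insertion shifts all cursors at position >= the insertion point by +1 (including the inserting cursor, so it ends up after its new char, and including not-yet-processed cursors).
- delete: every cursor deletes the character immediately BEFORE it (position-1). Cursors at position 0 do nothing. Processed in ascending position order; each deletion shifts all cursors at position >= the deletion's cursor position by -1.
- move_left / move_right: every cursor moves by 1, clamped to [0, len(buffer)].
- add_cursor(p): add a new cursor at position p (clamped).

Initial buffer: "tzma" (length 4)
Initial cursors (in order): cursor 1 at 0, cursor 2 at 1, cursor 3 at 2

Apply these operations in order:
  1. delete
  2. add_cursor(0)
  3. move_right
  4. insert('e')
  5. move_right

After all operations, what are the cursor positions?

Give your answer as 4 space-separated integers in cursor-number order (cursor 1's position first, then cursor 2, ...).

After op 1 (delete): buffer="ma" (len 2), cursors c1@0 c2@0 c3@0, authorship ..
After op 2 (add_cursor(0)): buffer="ma" (len 2), cursors c1@0 c2@0 c3@0 c4@0, authorship ..
After op 3 (move_right): buffer="ma" (len 2), cursors c1@1 c2@1 c3@1 c4@1, authorship ..
After op 4 (insert('e')): buffer="meeeea" (len 6), cursors c1@5 c2@5 c3@5 c4@5, authorship .1234.
After op 5 (move_right): buffer="meeeea" (len 6), cursors c1@6 c2@6 c3@6 c4@6, authorship .1234.

Answer: 6 6 6 6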